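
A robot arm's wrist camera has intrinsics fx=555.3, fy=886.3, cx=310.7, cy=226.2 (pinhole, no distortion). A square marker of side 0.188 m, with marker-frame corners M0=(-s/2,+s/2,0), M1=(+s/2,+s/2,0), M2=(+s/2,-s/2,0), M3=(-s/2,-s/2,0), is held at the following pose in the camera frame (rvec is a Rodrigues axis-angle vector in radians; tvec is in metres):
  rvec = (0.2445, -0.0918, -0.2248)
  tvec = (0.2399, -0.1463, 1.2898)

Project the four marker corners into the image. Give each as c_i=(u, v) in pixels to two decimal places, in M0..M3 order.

Intrinsics K: fx=555.3, fy=886.3, cx=310.7, cy=226.2
Marker side s = 0.188 m; corners in marker frame (Z=0):
  M0 = (-0.0940, +0.0940, 0)
  M1 = (+0.0940, +0.0940, 0)
  M2 = (+0.0940, -0.0940, 0)
  M3 = (-0.0940, -0.0940, 0)
rvec = (0.2445, -0.0918, -0.2248), |rvec| = θ = 0.34459 rad = 19.744°
Rodrigues: sinθ=0.33781, 1−cosθ=0.05879; R = I + sinθ·[k]× + (1−cosθ)·[k]×²:
    [+0.97081 +0.20927 -0.11720]
    [-0.23149 +0.94539 -0.22947]
    [+0.06278 +0.24991 +0.96623]
t = (0.2399, -0.1463, 1.2898) m
M0: Pc = R·M0+t = (+0.16831, -0.03567, +1.30739); u = 555.3·(+0.16831)/1.30739 + 310.7 = 382.1900, v = 886.3·(-0.03567)/1.30739 + 226.2 = 202.0162
M1: Pc = R·M1+t = (+0.35083, -0.07919, +1.31919); u = 555.3·(+0.35083)/1.31919 + 310.7 = 458.3769, v = 886.3·(-0.07919)/1.31919 + 226.2 = 172.9937
M2: Pc = R·M2+t = (+0.31149, -0.25693, +1.27221); u = 555.3·(+0.31149)/1.27221 + 310.7 = 446.6584, v = 886.3·(-0.25693)/1.27221 + 226.2 = 47.2093
M3: Pc = R·M3+t = (+0.12897, -0.21341, +1.26041); u = 555.3·(+0.12897)/1.26041 + 310.7 = 367.5219, v = 886.3·(-0.21341)/1.26041 + 226.2 = 76.1358

c0=(382.19, 202.02) c1=(458.38, 172.99) c2=(446.66, 47.21) c3=(367.52, 76.14)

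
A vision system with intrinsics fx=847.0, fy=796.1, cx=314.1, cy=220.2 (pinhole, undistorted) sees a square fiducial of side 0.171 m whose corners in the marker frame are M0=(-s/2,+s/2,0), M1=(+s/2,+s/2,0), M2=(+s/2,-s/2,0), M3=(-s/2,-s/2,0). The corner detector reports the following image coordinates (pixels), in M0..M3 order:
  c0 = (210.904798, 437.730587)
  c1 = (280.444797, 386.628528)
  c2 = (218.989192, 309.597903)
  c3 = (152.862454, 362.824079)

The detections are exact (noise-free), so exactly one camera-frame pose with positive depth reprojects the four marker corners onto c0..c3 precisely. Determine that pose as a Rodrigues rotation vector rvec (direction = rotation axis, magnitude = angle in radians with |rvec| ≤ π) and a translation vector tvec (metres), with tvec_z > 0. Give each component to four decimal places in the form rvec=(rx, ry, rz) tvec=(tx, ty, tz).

Intrinsics K: fx=847.0, fy=796.1, cx=314.1, cy=220.2
Marker side s = 0.171 m; corners in marker frame (Z=0):
  M0 = (-0.0855, +0.0855, 0)
  M1 = (+0.0855, +0.0855, 0)
  M2 = (+0.0855, -0.0855, 0)
  M3 = (-0.0855, -0.0855, 0)
Detected image corners:
  c0 = (210.904798, 437.730587) px
  c1 = (280.444797, 386.628528) px
  c2 = (218.989192, 309.597903) px
  c3 = (152.862454, 362.824079) px
Planar DLT: solve 8×8 A·h = b for H (H[2,2]=1):
  H  [+347.44877 +329.01270 +214.90062]
  H  [-390.34195 +409.10939 +374.39923]
  H  [-0.22779 -0.09361 +1.00000]
B = K⁻¹H; ‖b₁‖=0.692241, ‖b₂‖=0.692241; λ = 2/(‖b₁‖+‖b₂‖) = 1.444584, sign → tz>0 ⇒ λ=+1.444584
r₁ = λ·B[:,0] = (+0.71461,-0.61729,-0.32907); r₂ = λ·B[:,1] = (+0.61129,+0.77977,-0.13523)
r₃ = r₁×r₂ = (+0.34007,-0.10451,+0.93457); SVD([r₁ r₂ r₃]) → R = UVᵀ:
  R  [+0.71461 +0.61129 +0.34007]
  R  [-0.61729 +0.77977 -0.10451]
  R  [-0.32907 -0.13523 +0.93457]
t = (-0.16919, +0.27981, +1.44458) m
tr R = 2.428954; θ = arccos((tr R − 1)/2) = 0.774920 rad = 44.400°
axis k = ((R−Rᵀ)₃₂, (R−Rᵀ)₁₃, (R−Rᵀ)₂₁) / (2 sinθ) = (-0.021954, +0.478189, -0.877983)
rvec = θ·k = (-0.017012, +0.370558, -0.680367)

rvec=(-0.0170, 0.3706, -0.6804) tvec=(-0.1692, 0.2798, 1.4446)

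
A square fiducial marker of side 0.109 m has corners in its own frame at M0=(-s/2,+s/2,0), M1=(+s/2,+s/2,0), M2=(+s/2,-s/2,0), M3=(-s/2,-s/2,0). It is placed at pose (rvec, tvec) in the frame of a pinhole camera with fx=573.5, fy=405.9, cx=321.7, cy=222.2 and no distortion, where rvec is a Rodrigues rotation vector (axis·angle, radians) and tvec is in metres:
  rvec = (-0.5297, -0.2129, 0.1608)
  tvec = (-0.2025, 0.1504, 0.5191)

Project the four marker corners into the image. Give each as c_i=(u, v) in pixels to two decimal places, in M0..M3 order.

c0=(12.08, 378.35) c1=(143.62, 391.19) c2=(172.51, 306.35) c3=(55.63, 292.12)

Intrinsics K: fx=573.5, fy=405.9, cx=321.7, cy=222.2
Marker side s = 0.109 m; corners in marker frame (Z=0):
  M0 = (-0.0545, +0.0545, 0)
  M1 = (+0.0545, +0.0545, 0)
  M2 = (+0.0545, -0.0545, 0)
  M3 = (-0.0545, -0.0545, 0)
rvec = (-0.5297, -0.2129, 0.1608), |rvec| = θ = 0.59310 rad = 33.982°
Rodrigues: sinθ=0.55893, 1−cosθ=0.17079; R = I + sinθ·[k]× + (1−cosθ)·[k]×²:
    [+0.96544 -0.09678 -0.24199]
    [+0.20629 +0.85122 +0.48257]
    [+0.15928 -0.51581 +0.84177]
t = (-0.2025, 0.1504, 0.5191) m
M0: Pc = R·M0+t = (-0.26039, +0.18555, +0.48231); u = 573.5·(-0.26039)/0.48231 + 321.7 = 12.0753, v = 405.9·(+0.18555)/0.48231 + 222.2 = 378.3539
M1: Pc = R·M1+t = (-0.15516, +0.20803, +0.49967); u = 573.5·(-0.15516)/0.49967 + 321.7 = 143.6157, v = 405.9·(+0.20803)/0.49967 + 222.2 = 391.1940
M2: Pc = R·M2+t = (-0.14461, +0.11525, +0.55589); u = 573.5·(-0.14461)/0.55589 + 321.7 = 172.5108, v = 405.9·(+0.11525)/0.55589 + 222.2 = 306.3539
M3: Pc = R·M3+t = (-0.24984, +0.09277, +0.53853); u = 573.5·(-0.24984)/0.53853 + 321.7 = 55.6349, v = 405.9·(+0.09277)/0.53853 + 222.2 = 292.1191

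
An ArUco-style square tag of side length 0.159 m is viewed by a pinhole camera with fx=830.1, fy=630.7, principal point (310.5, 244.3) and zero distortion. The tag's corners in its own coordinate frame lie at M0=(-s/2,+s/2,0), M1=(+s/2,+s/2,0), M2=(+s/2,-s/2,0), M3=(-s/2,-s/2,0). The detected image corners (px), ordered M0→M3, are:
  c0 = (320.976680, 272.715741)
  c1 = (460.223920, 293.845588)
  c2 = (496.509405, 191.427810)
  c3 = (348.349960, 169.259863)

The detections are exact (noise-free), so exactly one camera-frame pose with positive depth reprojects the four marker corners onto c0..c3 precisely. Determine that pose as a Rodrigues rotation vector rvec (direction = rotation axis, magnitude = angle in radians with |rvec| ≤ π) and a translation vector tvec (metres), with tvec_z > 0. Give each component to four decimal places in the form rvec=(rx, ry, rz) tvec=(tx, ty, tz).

Intrinsics K: fx=830.1, fy=630.7, cx=310.5, cy=244.3
Marker side s = 0.159 m; corners in marker frame (Z=0):
  M0 = (-0.0795, +0.0795, 0)
  M1 = (+0.0795, +0.0795, 0)
  M2 = (+0.0795, -0.0795, 0)
  M3 = (-0.0795, -0.0795, 0)
Detected image corners:
  c0 = (320.976680, 272.715741) px
  c1 = (460.223920, 293.845588) px
  c2 = (496.509405, 191.427810) px
  c3 = (348.349960, 169.259863) px
Planar DLT: solve 8×8 A·h = b for H (H[2,2]=1):
  H  [+895.70738 -43.18441 +405.92492]
  H  [+131.93526 +736.91180 +233.37683]
  H  [-0.01778 +0.38611 +1.00000]
B = K⁻¹H; ‖b₁‖=1.107121, ‖b₂‖=1.107121; λ = 2/(‖b₁‖+‖b₂‖) = 0.903244, sign → tz>0 ⇒ λ=+0.903244
r₁ = λ·B[:,0] = (+0.98064,+0.19517,-0.01606); r₂ = λ·B[:,1] = (-0.17744,+0.92026,+0.34875)
r₃ = r₁×r₂ = (+0.08284,-0.33915,+0.93708); SVD([r₁ r₂ r₃]) → R = UVᵀ:
  R  [+0.98064 -0.17744 +0.08284]
  R  [+0.19517 +0.92026 -0.33915]
  R  [-0.01606 +0.34875 +0.93708]
t = (+0.10383, -0.01564, +0.90324) m
tr R = 2.837979; θ = arccos((tr R − 1)/2) = 0.405287 rad = 23.221°
axis k = ((R−Rᵀ)₃₂, (R−Rᵀ)₁₃, (R−Rᵀ)₂₁) / (2 sinθ) = (+0.872352, +0.125419, +0.472516)
rvec = θ·k = (+0.353553, +0.050831, +0.191505)

rvec=(0.3536, 0.0508, 0.1915) tvec=(0.1038, -0.0156, 0.9032)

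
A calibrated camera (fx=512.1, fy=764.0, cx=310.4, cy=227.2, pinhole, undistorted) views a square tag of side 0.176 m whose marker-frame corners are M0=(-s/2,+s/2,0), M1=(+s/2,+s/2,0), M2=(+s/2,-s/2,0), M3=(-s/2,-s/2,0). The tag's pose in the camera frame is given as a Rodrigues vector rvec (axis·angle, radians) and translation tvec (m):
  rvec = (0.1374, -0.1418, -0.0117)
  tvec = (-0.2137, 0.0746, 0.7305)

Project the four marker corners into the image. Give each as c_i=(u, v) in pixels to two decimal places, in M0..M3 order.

c0=(99.57, 398.40) c1=(224.64, 389.01) c2=(221.57, 212.10) c3=(92.11, 215.63)

Intrinsics K: fx=512.1, fy=764.0, cx=310.4, cy=227.2
Marker side s = 0.176 m; corners in marker frame (Z=0):
  M0 = (-0.0880, +0.0880, 0)
  M1 = (+0.0880, +0.0880, 0)
  M2 = (+0.0880, -0.0880, 0)
  M3 = (-0.0880, -0.0880, 0)
rvec = (0.1374, -0.1418, -0.0117), |rvec| = θ = 0.19780 rad = 11.333°
Rodrigues: sinθ=0.19651, 1−cosθ=0.01950; R = I + sinθ·[k]× + (1−cosθ)·[k]×²:
    [+0.98991 +0.00191 -0.14168]
    [-0.02133 +0.99052 -0.13568]
    [+0.14008 +0.13733 +0.98057]
t = (-0.2137, 0.0746, 0.7305) m
M0: Pc = R·M0+t = (-0.30064, +0.16364, +0.73026); u = 512.1·(-0.30064)/0.73026 + 310.4 = 99.5710, v = 764.0·(+0.16364)/0.73026 + 227.2 = 398.4045
M1: Pc = R·M1+t = (-0.12642, +0.15989, +0.75491); u = 512.1·(-0.12642)/0.75491 + 310.4 = 224.6425, v = 764.0·(+0.15989)/0.75491 + 227.2 = 389.0135
M2: Pc = R·M2+t = (-0.12676, -0.01444, +0.73074); u = 512.1·(-0.12676)/0.73074 + 310.4 = 221.5698, v = 764.0·(-0.01444)/0.73074 + 227.2 = 212.0992
M3: Pc = R·M3+t = (-0.30098, -0.01069, +0.70609); u = 512.1·(-0.30098)/0.70609 + 310.4 = 92.1097, v = 764.0·(-0.01069)/0.70609 + 227.2 = 215.6347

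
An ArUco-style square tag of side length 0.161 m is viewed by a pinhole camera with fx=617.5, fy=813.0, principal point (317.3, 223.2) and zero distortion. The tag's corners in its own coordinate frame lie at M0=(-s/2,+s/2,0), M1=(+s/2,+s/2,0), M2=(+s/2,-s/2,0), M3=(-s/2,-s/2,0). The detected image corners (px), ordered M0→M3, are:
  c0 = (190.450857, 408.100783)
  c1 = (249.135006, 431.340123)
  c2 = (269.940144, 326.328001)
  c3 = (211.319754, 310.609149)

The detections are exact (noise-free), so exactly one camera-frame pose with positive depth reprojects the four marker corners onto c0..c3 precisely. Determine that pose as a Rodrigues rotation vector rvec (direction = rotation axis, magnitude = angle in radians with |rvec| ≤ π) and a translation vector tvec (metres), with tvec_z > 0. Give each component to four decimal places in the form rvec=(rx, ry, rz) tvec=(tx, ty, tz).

rvec=(-0.2710, 0.5656, 0.1771) tvec=(-0.1818, 0.2275, 1.2763)

Intrinsics K: fx=617.5, fy=813.0, cx=317.3, cy=223.2
Marker side s = 0.161 m; corners in marker frame (Z=0):
  M0 = (-0.0805, +0.0805, 0)
  M1 = (+0.0805, +0.0805, 0)
  M2 = (+0.0805, -0.0805, 0)
  M3 = (-0.0805, -0.0805, 0)
Detected image corners:
  c0 = (190.450857, 408.100783) px
  c1 = (249.135006, 431.340123) px
  c2 = (269.940144, 326.328001) px
  c3 = (211.319754, 310.609149) px
Planar DLT: solve 8×8 A·h = b for H (H[2,2]=1):
  H  [+265.16677 -166.20117 +229.32885]
  H  [-38.24656 +569.12833 +368.10594]
  H  [-0.43061 -0.15973 +1.00000]
B = K⁻¹H; ‖b₁‖=0.783504, ‖b₂‖=0.783504; λ = 2/(‖b₁‖+‖b₂‖) = 1.276317, sign → tz>0 ⇒ λ=+1.276317
r₁ = λ·B[:,0] = (+0.83048,+0.09084,-0.54959); r₂ = λ·B[:,1] = (-0.23877,+0.94944,-0.20387)
r₃ = r₁×r₂ = (+0.50328,+0.30053,+0.81018); SVD([r₁ r₂ r₃]) → R = UVᵀ:
  R  [+0.83048 -0.23877 +0.50328]
  R  [+0.09084 +0.94944 +0.30053]
  R  [-0.54959 -0.20387 +0.81018]
t = (-0.18183, +0.22749, +1.27632) m
tr R = 2.590095; θ = arccos((tr R − 1)/2) = 0.651710 rad = 37.340°
axis k = ((R−Rᵀ)₃₂, (R−Rᵀ)₁₃, (R−Rᵀ)₂₁) / (2 sinθ) = (-0.415795, +0.867922, +0.271708)
rvec = θ·k = (-0.270978, +0.565634, +0.177075)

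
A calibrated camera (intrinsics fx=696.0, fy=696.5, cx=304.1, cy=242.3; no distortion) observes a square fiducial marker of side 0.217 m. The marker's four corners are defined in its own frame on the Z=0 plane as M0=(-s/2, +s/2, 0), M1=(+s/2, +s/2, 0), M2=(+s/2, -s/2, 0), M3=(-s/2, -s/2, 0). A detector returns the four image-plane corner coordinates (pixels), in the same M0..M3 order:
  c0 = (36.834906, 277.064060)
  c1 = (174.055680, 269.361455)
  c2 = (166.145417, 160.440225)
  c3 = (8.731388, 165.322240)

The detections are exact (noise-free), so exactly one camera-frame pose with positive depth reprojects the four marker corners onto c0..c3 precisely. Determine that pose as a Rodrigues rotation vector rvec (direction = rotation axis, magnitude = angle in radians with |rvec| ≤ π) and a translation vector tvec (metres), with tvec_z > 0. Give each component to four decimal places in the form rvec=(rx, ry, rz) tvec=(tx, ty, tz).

Intrinsics K: fx=696.0, fy=696.5, cx=304.1, cy=242.3
Marker side s = 0.217 m; corners in marker frame (Z=0):
  M0 = (-0.1085, +0.1085, 0)
  M1 = (+0.1085, +0.1085, 0)
  M2 = (+0.1085, -0.1085, 0)
  M3 = (-0.1085, -0.1085, 0)
Detected image corners:
  c0 = (36.834906, 277.064060) px
  c1 = (174.055680, 269.361455) px
  c2 = (166.145417, 160.440225) px
  c3 = (8.731388, 165.322240) px
Planar DLT: solve 8×8 A·h = b for H (H[2,2]=1):
  H  [+690.52080 +141.32869 +98.26160]
  H  [+3.88186 +641.99529 +221.66395]
  H  [+0.15277 +0.61300 +1.00000]
B = K⁻¹H; ‖b₁‖=0.939110, ‖b₂‖=0.939110; λ = 2/(‖b₁‖+‖b₂‖) = 1.064838, sign → tz>0 ⇒ λ=+1.064838
r₁ = λ·B[:,0] = (+0.98538,-0.05066,+0.16267); r₂ = λ·B[:,1] = (-0.06898,+0.75443,+0.65275)
r₃ = r₁×r₂ = (-0.15579,-0.65442,+0.73991); SVD([r₁ r₂ r₃]) → R = UVᵀ:
  R  [+0.98538 -0.06898 -0.15579]
  R  [-0.05066 +0.75443 -0.65442]
  R  [+0.16267 +0.65275 +0.73991]
t = (-0.31492, -0.03155, +1.06484) m
tr R = 2.479714; θ = arccos((tr R − 1)/2) = 0.737938 rad = 42.281°
axis k = ((R−Rᵀ)₃₂, (R−Rᵀ)₁₃, (R−Rᵀ)₂₁) / (2 sinθ) = (+0.971491, -0.236686, +0.013615)
rvec = θ·k = (+0.716900, -0.174660, +0.010047)

rvec=(0.7169, -0.1747, 0.0100) tvec=(-0.3149, -0.0315, 1.0648)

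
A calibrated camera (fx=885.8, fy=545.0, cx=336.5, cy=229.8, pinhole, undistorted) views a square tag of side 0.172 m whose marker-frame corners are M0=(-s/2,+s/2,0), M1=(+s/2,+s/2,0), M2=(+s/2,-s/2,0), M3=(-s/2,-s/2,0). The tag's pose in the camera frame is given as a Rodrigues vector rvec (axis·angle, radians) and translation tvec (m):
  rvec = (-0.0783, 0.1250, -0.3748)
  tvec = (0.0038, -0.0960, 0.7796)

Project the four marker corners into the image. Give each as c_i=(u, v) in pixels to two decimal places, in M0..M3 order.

Intrinsics K: fx=885.8, fy=545.0, cx=336.5, cy=229.8
Marker side s = 0.172 m; corners in marker frame (Z=0):
  M0 = (-0.0860, +0.0860, 0)
  M1 = (+0.0860, +0.0860, 0)
  M2 = (+0.0860, -0.0860, 0)
  M3 = (-0.0860, -0.0860, 0)
rvec = (-0.0783, 0.1250, -0.3748), |rvec| = θ = 0.40278 rad = 23.078°
Rodrigues: sinθ=0.39198, 1−cosθ=0.08002; R = I + sinθ·[k]× + (1−cosθ)·[k]×²:
    [+0.92300 +0.35992 +0.13612]
    [-0.36958 +0.92768 +0.05309]
    [-0.10717 -0.09931 +0.98927]
t = (0.0038, -0.0960, 0.7796) m
M0: Pc = R·M0+t = (-0.04462, +0.01556, +0.78028); u = 885.8·(-0.04462)/0.78028 + 336.5 = 285.8401, v = 545.0·(+0.01556)/0.78028 + 229.8 = 240.6712
M1: Pc = R·M1+t = (+0.11413, -0.04800, +0.76184); u = 885.8·(+0.11413)/0.76184 + 336.5 = 469.2010, v = 545.0·(-0.04800)/0.76184 + 229.8 = 195.4602
M2: Pc = R·M2+t = (+0.05222, -0.20756, +0.77892); u = 885.8·(+0.05222)/0.77892 + 336.5 = 395.8906, v = 545.0·(-0.20756)/0.77892 + 229.8 = 84.5708
M3: Pc = R·M3+t = (-0.10653, -0.14400, +0.79736); u = 885.8·(-0.10653)/0.79736 + 336.5 = 218.1525, v = 545.0·(-0.14400)/0.79736 + 229.8 = 131.3768

c0=(285.84, 240.67) c1=(469.20, 195.46) c2=(395.89, 84.57) c3=(218.15, 131.38)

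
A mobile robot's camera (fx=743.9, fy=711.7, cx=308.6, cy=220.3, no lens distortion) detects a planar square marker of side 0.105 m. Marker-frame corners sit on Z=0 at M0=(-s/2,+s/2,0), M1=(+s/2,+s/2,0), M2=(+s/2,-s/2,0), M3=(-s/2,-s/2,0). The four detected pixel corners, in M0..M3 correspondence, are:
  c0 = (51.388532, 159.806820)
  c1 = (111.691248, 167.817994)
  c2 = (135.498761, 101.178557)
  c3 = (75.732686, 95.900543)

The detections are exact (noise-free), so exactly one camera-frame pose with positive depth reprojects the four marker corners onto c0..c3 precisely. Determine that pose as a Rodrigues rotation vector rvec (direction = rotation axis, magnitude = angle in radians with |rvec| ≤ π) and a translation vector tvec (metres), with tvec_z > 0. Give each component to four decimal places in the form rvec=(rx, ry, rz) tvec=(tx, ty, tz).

Intrinsics K: fx=743.9, fy=711.7, cx=308.6, cy=220.3
Marker side s = 0.105 m; corners in marker frame (Z=0):
  M0 = (-0.0525, +0.0525, 0)
  M1 = (+0.0525, +0.0525, 0)
  M2 = (+0.0525, -0.0525, 0)
  M3 = (-0.0525, -0.0525, 0)
Detected image corners:
  c0 = (51.388532, 159.806820) px
  c1 = (111.691248, 167.817994) px
  c2 = (135.498761, 101.178557) px
  c3 = (75.732686, 95.900543) px
Planar DLT: solve 8×8 A·h = b for H (H[2,2]=1):
  H  [+536.64963 -251.37667 +93.13593]
  H  [+13.95346 +590.50499 +130.70718]
  H  [-0.37482 -0.23545 +1.00000]
B = K⁻¹H; ‖b₁‖=0.963236, ‖b₂‖=0.963236; λ = 2/(‖b₁‖+‖b₂‖) = 1.038167, sign → tz>0 ⇒ λ=+1.038167
r₁ = λ·B[:,0] = (+0.91036,+0.14080,-0.38913); r₂ = λ·B[:,1] = (-0.24941,+0.93704,-0.24443)
r₃ = r₁×r₂ = (+0.33021,+0.31958,+0.88816); SVD([r₁ r₂ r₃]) → R = UVᵀ:
  R  [+0.91036 -0.24941 +0.33021]
  R  [+0.14080 +0.93704 +0.31958]
  R  [-0.38913 -0.24443 +0.88816]
t = (-0.30070, -0.13069, +1.03817) m
tr R = 2.735562; θ = arccos((tr R − 1)/2) = 0.520077 rad = 29.798°
axis k = ((R−Rᵀ)₃₂, (R−Rᵀ)₁₃, (R−Rᵀ)₂₁) / (2 sinθ) = (-0.567477, +0.723756, +0.392615)
rvec = θ·k = (-0.295131, +0.376409, +0.204190)

rvec=(-0.2951, 0.3764, 0.2042) tvec=(-0.3007, -0.1307, 1.0382)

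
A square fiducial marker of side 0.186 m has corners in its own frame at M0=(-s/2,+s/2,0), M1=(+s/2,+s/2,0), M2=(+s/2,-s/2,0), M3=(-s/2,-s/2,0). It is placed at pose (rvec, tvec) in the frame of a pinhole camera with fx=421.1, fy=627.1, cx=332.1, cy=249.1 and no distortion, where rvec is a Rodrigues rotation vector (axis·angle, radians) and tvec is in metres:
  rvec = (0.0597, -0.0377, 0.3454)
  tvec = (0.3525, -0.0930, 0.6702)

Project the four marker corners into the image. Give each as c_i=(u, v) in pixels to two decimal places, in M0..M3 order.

c0=(478.71, 214.49) c1=(585.21, 272.82) c2=(628.56, 109.60) c3=(521.07, 48.25)

Intrinsics K: fx=421.1, fy=627.1, cx=332.1, cy=249.1
Marker side s = 0.186 m; corners in marker frame (Z=0):
  M0 = (-0.0930, +0.0930, 0)
  M1 = (+0.0930, +0.0930, 0)
  M2 = (+0.0930, -0.0930, 0)
  M3 = (-0.0930, -0.0930, 0)
rvec = (0.0597, -0.0377, 0.3454), |rvec| = θ = 0.35254 rad = 20.199°
Rodrigues: sinθ=0.34529, 1−cosθ=0.06150; R = I + sinθ·[k]× + (1−cosθ)·[k]×²:
    [+0.94026 -0.33940 -0.02672]
    [+0.33718 +0.93920 -0.06491]
    [+0.04713 +0.05203 +0.99753]
t = (0.3525, -0.0930, 0.6702) m
M0: Pc = R·M0+t = (+0.23349, -0.03701, +0.67066); u = 421.1·(+0.23349)/0.67066 + 332.1 = 478.7075, v = 627.1·(-0.03701)/0.67066 + 249.1 = 214.4921
M1: Pc = R·M1+t = (+0.40838, +0.02570, +0.67942); u = 421.1·(+0.40838)/0.67942 + 332.1 = 585.2106, v = 627.1·(+0.02570)/0.67942 + 249.1 = 272.8237
M2: Pc = R·M2+t = (+0.47151, -0.14899, +0.66974); u = 421.1·(+0.47151)/0.66974 + 332.1 = 628.5599, v = 627.1·(-0.14899)/0.66974 + 249.1 = 109.5981
M3: Pc = R·M3+t = (+0.29662, -0.21170, +0.66098); u = 421.1·(+0.29662)/0.66098 + 332.1 = 521.0725, v = 627.1·(-0.21170)/0.66098 + 249.1 = 48.2478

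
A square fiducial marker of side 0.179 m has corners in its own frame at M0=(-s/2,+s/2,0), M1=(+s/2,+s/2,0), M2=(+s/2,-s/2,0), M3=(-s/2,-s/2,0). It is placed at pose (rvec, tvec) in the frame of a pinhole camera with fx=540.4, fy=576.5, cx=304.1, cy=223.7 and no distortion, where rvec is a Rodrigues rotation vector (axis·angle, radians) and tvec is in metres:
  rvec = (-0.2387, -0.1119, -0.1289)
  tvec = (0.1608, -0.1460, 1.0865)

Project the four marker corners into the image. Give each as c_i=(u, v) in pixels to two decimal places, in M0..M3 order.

c0=(347.72, 196.60) c1=(435.30, 186.27) c2=(418.37, 98.72) c3=(333.71, 106.87)

Intrinsics K: fx=540.4, fy=576.5, cx=304.1, cy=223.7
Marker side s = 0.179 m; corners in marker frame (Z=0):
  M0 = (-0.0895, +0.0895, 0)
  M1 = (+0.0895, +0.0895, 0)
  M2 = (+0.0895, -0.0895, 0)
  M3 = (-0.0895, -0.0895, 0)
rvec = (-0.2387, -0.1119, -0.1289), |rvec| = θ = 0.29345 rad = 16.814°
Rodrigues: sinθ=0.28926, 1−cosθ=0.04275; R = I + sinθ·[k]× + (1−cosθ)·[k]×²:
    [+0.98554 +0.14032 -0.09503]
    [-0.11380 +0.96347 +0.24245]
    [+0.12557 -0.22813 +0.96550]
t = (0.1608, -0.1460, 1.0865) m
M0: Pc = R·M0+t = (+0.08515, -0.04958, +1.05484); u = 540.4·(+0.08515)/1.05484 + 304.1 = 347.7242, v = 576.5·(-0.04958)/1.05484 + 223.7 = 196.6006
M1: Pc = R·M1+t = (+0.26156, -0.06995, +1.07732); u = 540.4·(+0.26156)/1.07732 + 304.1 = 435.3042, v = 576.5·(-0.06995)/1.07732 + 223.7 = 186.2656
M2: Pc = R·M2+t = (+0.23645, -0.24242, +1.11816); u = 540.4·(+0.23645)/1.11816 + 304.1 = 418.3738, v = 576.5·(-0.24242)/1.11816 + 223.7 = 98.7154
M3: Pc = R·M3+t = (+0.06004, -0.22205, +1.09568); u = 540.4·(+0.06004)/1.09568 + 304.1 = 333.7104, v = 576.5·(-0.22205)/1.09568 + 223.7 = 106.8691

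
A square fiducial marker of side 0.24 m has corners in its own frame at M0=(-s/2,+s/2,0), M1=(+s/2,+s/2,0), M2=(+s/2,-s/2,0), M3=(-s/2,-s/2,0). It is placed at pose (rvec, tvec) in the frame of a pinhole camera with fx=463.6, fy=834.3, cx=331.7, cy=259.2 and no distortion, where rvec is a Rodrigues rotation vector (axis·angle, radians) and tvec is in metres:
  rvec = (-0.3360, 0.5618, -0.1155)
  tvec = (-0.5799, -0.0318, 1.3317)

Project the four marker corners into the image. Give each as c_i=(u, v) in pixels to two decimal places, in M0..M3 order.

c0=(98.70, 323.85) c1=(151.95, 297.94) c2=(161.85, 152.24) c3=(110.82, 188.92)

Intrinsics K: fx=463.6, fy=834.3, cx=331.7, cy=259.2
Marker side s = 0.24 m; corners in marker frame (Z=0):
  M0 = (-0.1200, +0.1200, 0)
  M1 = (+0.1200, +0.1200, 0)
  M2 = (+0.1200, -0.1200, 0)
  M3 = (-0.1200, -0.1200, 0)
rvec = (-0.3360, 0.5618, -0.1155), |rvec| = θ = 0.66472 rad = 38.086°
Rodrigues: sinθ=0.61684, 1−cosθ=0.21291; R = I + sinθ·[k]× + (1−cosθ)·[k]×²:
    [+0.84149 +0.01622 +0.54003]
    [-0.19814 +0.93917 +0.28053]
    [-0.50263 -0.34306 +0.79352]
t = (-0.5799, -0.0318, 1.3317) m
M0: Pc = R·M0+t = (-0.67893, +0.10468, +1.35085); u = 463.6·(-0.67893)/1.35085 + 331.7 = 98.6962, v = 834.3·(+0.10468)/1.35085 + 259.2 = 323.8499
M1: Pc = R·M1+t = (-0.47697, +0.05712, +1.23022); u = 463.6·(-0.47697)/1.23022 + 331.7 = 151.9548, v = 834.3·(+0.05712)/1.23022 + 259.2 = 297.9400
M2: Pc = R·M2+t = (-0.48087, -0.16828, +1.31255); u = 463.6·(-0.48087)/1.31255 + 331.7 = 161.8549, v = 834.3·(-0.16828)/1.31255 + 259.2 = 152.2376
M3: Pc = R·M3+t = (-0.68283, -0.12072, +1.43318); u = 463.6·(-0.68283)/1.43318 + 331.7 = 110.8226, v = 834.3·(-0.12072)/1.43318 + 259.2 = 188.9228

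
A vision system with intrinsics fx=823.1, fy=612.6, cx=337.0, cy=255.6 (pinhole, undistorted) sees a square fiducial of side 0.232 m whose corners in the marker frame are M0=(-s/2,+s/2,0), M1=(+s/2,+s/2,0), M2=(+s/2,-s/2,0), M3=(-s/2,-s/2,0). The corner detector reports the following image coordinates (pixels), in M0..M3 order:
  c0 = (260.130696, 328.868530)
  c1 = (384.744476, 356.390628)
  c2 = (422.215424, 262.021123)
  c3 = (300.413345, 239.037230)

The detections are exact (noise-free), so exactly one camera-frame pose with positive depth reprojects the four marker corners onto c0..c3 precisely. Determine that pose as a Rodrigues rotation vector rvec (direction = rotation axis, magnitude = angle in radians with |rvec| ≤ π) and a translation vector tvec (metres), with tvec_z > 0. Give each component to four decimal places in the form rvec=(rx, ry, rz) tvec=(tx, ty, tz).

Intrinsics K: fx=823.1, fy=612.6, cx=337.0, cy=255.6
Marker side s = 0.232 m; corners in marker frame (Z=0):
  M0 = (-0.1160, +0.1160, 0)
  M1 = (+0.1160, +0.1160, 0)
  M2 = (+0.1160, -0.1160, 0)
  M3 = (-0.1160, -0.1160, 0)
Detected image corners:
  c0 = (260.130696, 328.868530) px
  c1 = (384.744476, 356.390628) px
  c2 = (422.215424, 262.021123) px
  c3 = (300.413345, 239.037230) px
Planar DLT: solve 8×8 A·h = b for H (H[2,2]=1):
  H  [+472.61887 -219.73052 +340.99969]
  H  [+58.06371 +351.64748 +295.51633]
  H  [-0.17065 -0.15221 +1.00000]
B = K⁻¹H; ‖b₁‖=0.686654, ‖b₂‖=0.686654; λ = 2/(‖b₁‖+‖b₂‖) = 1.456338, sign → tz>0 ⇒ λ=+1.456338
r₁ = λ·B[:,0] = (+0.93798,+0.24173,-0.24853); r₂ = λ·B[:,1] = (-0.29802,+0.92846,-0.22167)
r₃ = r₁×r₂ = (+0.17717,+0.28199,+0.94292); SVD([r₁ r₂ r₃]) → R = UVᵀ:
  R  [+0.93798 -0.29802 +0.17717]
  R  [+0.24173 +0.92846 +0.28199]
  R  [-0.24853 -0.22167 +0.94292]
t = (+0.00708, +0.09489, +1.45634) m
tr R = 2.809357; θ = arccos((tr R − 1)/2) = 0.440171 rad = 25.220°
axis k = ((R−Rᵀ)₃₂, (R−Rᵀ)₁₃, (R−Rᵀ)₂₁) / (2 sinθ) = (-0.591026, +0.499534, +0.633367)
rvec = θ·k = (-0.260153, +0.219881, +0.278790)

rvec=(-0.2602, 0.2199, 0.2788) tvec=(0.0071, 0.0949, 1.4563)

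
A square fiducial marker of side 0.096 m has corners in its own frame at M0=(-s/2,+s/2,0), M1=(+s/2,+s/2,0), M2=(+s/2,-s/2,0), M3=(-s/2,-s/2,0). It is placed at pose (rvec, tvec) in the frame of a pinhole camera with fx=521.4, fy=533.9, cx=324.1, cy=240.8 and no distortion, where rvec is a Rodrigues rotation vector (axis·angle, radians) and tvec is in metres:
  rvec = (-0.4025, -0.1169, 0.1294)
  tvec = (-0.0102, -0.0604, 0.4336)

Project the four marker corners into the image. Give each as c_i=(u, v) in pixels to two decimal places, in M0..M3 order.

Intrinsics K: fx=521.4, fy=533.9, cx=324.1, cy=240.8
Marker side s = 0.096 m; corners in marker frame (Z=0):
  M0 = (-0.0480, +0.0480, 0)
  M1 = (+0.0480, +0.0480, 0)
  M2 = (+0.0480, -0.0480, 0)
  M3 = (-0.0480, -0.0480, 0)
rvec = (-0.4025, -0.1169, 0.1294), |rvec| = θ = 0.43865 rad = 25.133°
Rodrigues: sinθ=0.42472, 1−cosθ=0.09468; R = I + sinθ·[k]× + (1−cosθ)·[k]×²:
    [+0.98504 -0.10214 -0.13881]
    [+0.14844 +0.91205 +0.38227]
    [+0.08756 -0.39716 +0.91356]
t = (-0.0102, -0.0604, 0.4336) m
M0: Pc = R·M0+t = (-0.06238, -0.02375, +0.41033); u = 521.4·(-0.06238)/0.41033 + 324.1 = 244.8297, v = 533.9·(-0.02375)/0.41033 + 240.8 = 209.9021
M1: Pc = R·M1+t = (+0.03218, -0.00950, +0.41874); u = 521.4·(+0.03218)/0.41874 + 324.1 = 364.1684, v = 533.9·(-0.00950)/0.41874 + 240.8 = 228.6918
M2: Pc = R·M2+t = (+0.04198, -0.09705, +0.45687); u = 521.4·(+0.04198)/0.45687 + 324.1 = 372.0148, v = 533.9·(-0.09705)/0.45687 + 240.8 = 127.3825
M3: Pc = R·M3+t = (-0.05258, -0.11130, +0.44846); u = 521.4·(-0.05258)/0.44846 + 324.1 = 262.9692, v = 533.9·(-0.11130)/0.44846 + 240.8 = 108.2913

c0=(244.83, 209.90) c1=(364.17, 228.69) c2=(372.01, 127.38) c3=(262.97, 108.29)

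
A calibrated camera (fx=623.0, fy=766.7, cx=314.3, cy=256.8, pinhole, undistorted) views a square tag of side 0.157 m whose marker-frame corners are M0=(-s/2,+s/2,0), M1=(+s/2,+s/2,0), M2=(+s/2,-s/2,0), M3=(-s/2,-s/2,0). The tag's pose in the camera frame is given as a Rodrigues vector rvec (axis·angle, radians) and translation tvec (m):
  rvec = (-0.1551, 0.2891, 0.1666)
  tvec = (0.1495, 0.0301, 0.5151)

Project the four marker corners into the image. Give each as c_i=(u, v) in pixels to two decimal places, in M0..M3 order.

c0=(386.00, 395.47) c1=(584.71, 443.96) c2=(609.95, 202.81) c3=(416.38, 176.49)

Intrinsics K: fx=623.0, fy=766.7, cx=314.3, cy=256.8
Marker side s = 0.157 m; corners in marker frame (Z=0):
  M0 = (-0.0785, +0.0785, 0)
  M1 = (+0.0785, +0.0785, 0)
  M2 = (+0.0785, -0.0785, 0)
  M3 = (-0.0785, -0.0785, 0)
rvec = (-0.1551, 0.2891, 0.1666), |rvec| = θ = 0.36795 rad = 21.082°
Rodrigues: sinθ=0.35971, 1−cosθ=0.06693; R = I + sinθ·[k]× + (1−cosθ)·[k]×²:
    [+0.94496 -0.18503 +0.26985]
    [+0.14070 +0.97439 +0.17544]
    [-0.29540 -0.12781 +0.94679]
t = (0.1495, 0.0301, 0.5151) m
M0: Pc = R·M0+t = (+0.06080, +0.09554, +0.52826); u = 623.0·(+0.06080)/0.52826 + 314.3 = 385.9996, v = 766.7·(+0.09554)/0.52826 + 256.8 = 395.4714
M1: Pc = R·M1+t = (+0.20915, +0.11763, +0.48188); u = 623.0·(+0.20915)/0.48188 + 314.3 = 584.7064, v = 766.7·(+0.11763)/0.48188 + 256.8 = 443.9635
M2: Pc = R·M2+t = (+0.23820, -0.03534, +0.50194); u = 623.0·(+0.23820)/0.50194 + 314.3 = 609.9527, v = 766.7·(-0.03534)/0.50194 + 256.8 = 202.8128
M3: Pc = R·M3+t = (+0.08985, -0.05743, +0.54832); u = 623.0·(+0.08985)/0.54832 + 314.3 = 416.3824, v = 766.7·(-0.05743)/0.54832 + 256.8 = 176.4919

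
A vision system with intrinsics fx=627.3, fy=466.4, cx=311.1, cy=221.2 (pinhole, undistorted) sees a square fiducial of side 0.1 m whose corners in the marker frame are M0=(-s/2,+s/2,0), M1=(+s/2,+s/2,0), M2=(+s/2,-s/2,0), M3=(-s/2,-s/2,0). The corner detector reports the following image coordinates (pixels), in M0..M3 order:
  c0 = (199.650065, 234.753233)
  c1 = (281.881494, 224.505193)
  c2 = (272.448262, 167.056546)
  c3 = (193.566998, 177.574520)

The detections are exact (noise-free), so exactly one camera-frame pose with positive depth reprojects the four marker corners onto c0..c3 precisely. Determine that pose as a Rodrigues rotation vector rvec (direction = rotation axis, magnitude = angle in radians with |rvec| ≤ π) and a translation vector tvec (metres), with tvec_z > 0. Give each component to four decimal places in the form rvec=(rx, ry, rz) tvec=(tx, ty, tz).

Intrinsics K: fx=627.3, fy=466.4, cx=311.1, cy=221.2
Marker side s = 0.1 m; corners in marker frame (Z=0):
  M0 = (-0.0500, +0.0500, 0)
  M1 = (+0.0500, +0.0500, 0)
  M2 = (+0.0500, -0.0500, 0)
  M3 = (-0.0500, -0.0500, 0)
Detected image corners:
  c0 = (199.650065, 234.753233) px
  c1 = (281.881494, 224.505193) px
  c2 = (272.448262, 167.056546) px
  c3 = (193.566998, 177.574520) px
Planar DLT: solve 8×8 A·h = b for H (H[2,2]=1):
  H  [+776.71813 -18.28997 +236.56594]
  H  [-128.04218 +491.87777 +200.42433]
  H  [-0.12034 -0.40429 +1.00000]
B = K⁻¹H; ‖b₁‖=1.321455, ‖b₂‖=1.321455; λ = 2/(‖b₁‖+‖b₂‖) = 0.756741, sign → tz>0 ⇒ λ=+0.756741
r₁ = λ·B[:,0] = (+0.98215,-0.16456,-0.09107); r₂ = λ·B[:,1] = (+0.12966,+0.94318,-0.30594)
r₃ = r₁×r₂ = (+0.13624,+0.28867,+0.94768); SVD([r₁ r₂ r₃]) → R = UVᵀ:
  R  [+0.98215 +0.12966 +0.13624]
  R  [-0.16456 +0.94318 +0.28867]
  R  [-0.09107 -0.30594 +0.94768]
t = (-0.08991, -0.03371, +0.75674) m
tr R = 2.873018; θ = arccos((tr R − 1)/2) = 0.358258 rad = 20.527°
axis k = ((R−Rᵀ)₃₂, (R−Rᵀ)₁₃, (R−Rᵀ)₂₁) / (2 sinθ) = (-0.847894, +0.324122, -0.419549)
rvec = θ·k = (-0.303765, +0.116119, -0.150307)

rvec=(-0.3038, 0.1161, -0.1503) tvec=(-0.0899, -0.0337, 0.7567)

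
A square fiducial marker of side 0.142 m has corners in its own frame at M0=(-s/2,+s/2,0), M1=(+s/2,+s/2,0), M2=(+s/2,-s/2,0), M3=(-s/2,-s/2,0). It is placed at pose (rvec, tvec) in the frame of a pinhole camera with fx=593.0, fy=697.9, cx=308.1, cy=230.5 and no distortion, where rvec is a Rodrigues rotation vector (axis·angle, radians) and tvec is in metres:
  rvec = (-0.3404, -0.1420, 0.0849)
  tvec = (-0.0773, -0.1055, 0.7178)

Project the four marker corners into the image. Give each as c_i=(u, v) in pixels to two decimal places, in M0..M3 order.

Intrinsics K: fx=593.0, fy=697.9, cx=308.1, cy=230.5
Marker side s = 0.142 m; corners in marker frame (Z=0):
  M0 = (-0.0710, +0.0710, 0)
  M1 = (+0.0710, +0.0710, 0)
  M2 = (+0.0710, -0.0710, 0)
  M3 = (-0.0710, -0.0710, 0)
rvec = (-0.3404, -0.1420, 0.0849), |rvec| = θ = 0.37848 rad = 21.685°
Rodrigues: sinθ=0.36950, 1−cosθ=0.07077; R = I + sinθ·[k]× + (1−cosθ)·[k]×²:
    [+0.98648 -0.05901 -0.15291]
    [+0.10677 +0.93919 +0.32638]
    [+0.12436 -0.33829 +0.93279]
t = (-0.0773, -0.1055, 0.7178) m
M0: Pc = R·M0+t = (-0.15153, -0.04640, +0.68495); u = 593.0·(-0.15153)/0.68495 + 308.1 = 176.9130, v = 697.9·(-0.04640)/0.68495 + 230.5 = 183.2249
M1: Pc = R·M1+t = (-0.01145, -0.03124, +0.70261); u = 593.0·(-0.01145)/0.70261 + 308.1 = 298.4366, v = 697.9·(-0.03124)/0.70261 + 230.5 = 199.4726
M2: Pc = R·M2+t = (-0.00307, -0.16460, +0.75065); u = 593.0·(-0.00307)/0.75065 + 308.1 = 305.6742, v = 697.9·(-0.16460)/0.75065 + 230.5 = 77.4645
M3: Pc = R·M3+t = (-0.14315, -0.17976, +0.73299); u = 593.0·(-0.14315)/0.73299 + 308.1 = 192.2890, v = 697.9·(-0.17976)/0.73299 + 230.5 = 59.3423

c0=(176.91, 183.22) c1=(298.44, 199.47) c2=(305.67, 77.46) c3=(192.29, 59.34)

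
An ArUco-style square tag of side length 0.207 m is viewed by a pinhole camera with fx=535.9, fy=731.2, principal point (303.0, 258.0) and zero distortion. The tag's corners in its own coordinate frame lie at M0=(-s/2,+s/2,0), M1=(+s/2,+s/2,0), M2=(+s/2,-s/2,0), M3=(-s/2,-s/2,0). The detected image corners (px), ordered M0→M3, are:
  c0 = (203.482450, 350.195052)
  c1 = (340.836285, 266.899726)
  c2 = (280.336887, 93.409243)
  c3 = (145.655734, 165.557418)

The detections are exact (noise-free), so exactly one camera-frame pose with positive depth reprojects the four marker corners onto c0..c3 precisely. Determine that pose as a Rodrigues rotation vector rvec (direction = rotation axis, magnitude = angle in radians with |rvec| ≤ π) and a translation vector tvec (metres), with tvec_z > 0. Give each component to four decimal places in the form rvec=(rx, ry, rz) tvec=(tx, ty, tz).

rvec=(-0.1770, -0.1326, -0.4219) tvec=(-0.0835, -0.0428, 0.7525)

Intrinsics K: fx=535.9, fy=731.2, cx=303.0, cy=258.0
Marker side s = 0.207 m; corners in marker frame (Z=0):
  M0 = (-0.1035, +0.1035, 0)
  M1 = (+0.1035, +0.1035, 0)
  M2 = (+0.1035, -0.1035, 0)
  M3 = (-0.1035, -0.1035, 0)
Detected image corners:
  c0 = (203.482450, 350.195052) px
  c1 = (340.836285, 266.899726) px
  c2 = (280.336887, 93.409243) px
  c3 = (145.655734, 165.557418) px
Planar DLT: solve 8×8 A·h = b for H (H[2,2]=1):
  H  [+709.92131 +239.89564 +243.53318]
  H  [-327.12347 +822.84743 +216.37768]
  H  [+0.21832 -0.18989 +1.00000]
B = K⁻¹H; ‖b₁‖=1.328822, ‖b₂‖=1.328822; λ = 2/(‖b₁‖+‖b₂‖) = 0.752547, sign → tz>0 ⇒ λ=+0.752547
r₁ = λ·B[:,0] = (+0.90403,-0.39464,+0.16429); r₂ = λ·B[:,1] = (+0.41767,+0.89729,-0.14290)
r₃ = r₁×r₂ = (-0.09103,+0.19780,+0.97601); SVD([r₁ r₂ r₃]) → R = UVᵀ:
  R  [+0.90403 +0.41767 -0.09103]
  R  [-0.39464 +0.89729 +0.19780]
  R  [+0.16429 -0.14290 +0.97601]
t = (-0.08351, -0.04284, +0.75255) m
tr R = 2.777323; θ = arccos((tr R − 1)/2) = 0.476378 rad = 27.294°
axis k = ((R−Rᵀ)₃₂, (R−Rᵀ)₁₃, (R−Rᵀ)₂₁) / (2 sinθ) = (-0.371489, -0.278390, -0.885717)
rvec = θ·k = (-0.176969, -0.132619, -0.421937)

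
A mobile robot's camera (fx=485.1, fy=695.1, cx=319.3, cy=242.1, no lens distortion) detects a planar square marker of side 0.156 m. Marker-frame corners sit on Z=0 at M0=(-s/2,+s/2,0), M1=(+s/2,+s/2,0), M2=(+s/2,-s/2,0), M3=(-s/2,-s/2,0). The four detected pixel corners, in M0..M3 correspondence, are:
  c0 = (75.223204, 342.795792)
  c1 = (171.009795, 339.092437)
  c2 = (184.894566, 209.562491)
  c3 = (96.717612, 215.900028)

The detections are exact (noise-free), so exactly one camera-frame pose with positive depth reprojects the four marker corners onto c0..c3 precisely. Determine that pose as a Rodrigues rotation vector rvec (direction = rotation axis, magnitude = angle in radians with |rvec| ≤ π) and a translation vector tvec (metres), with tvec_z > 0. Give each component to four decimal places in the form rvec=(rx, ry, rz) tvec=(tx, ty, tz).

rvec=(-0.4519, 0.1276, -0.0147) tvec=(-0.3013, 0.0358, 0.7794)

Intrinsics K: fx=485.1, fy=695.1, cx=319.3, cy=242.1
Marker side s = 0.156 m; corners in marker frame (Z=0):
  M0 = (-0.0780, +0.0780, 0)
  M1 = (+0.0780, +0.0780, 0)
  M2 = (+0.0780, -0.0780, 0)
  M3 = (-0.0780, -0.0780, 0)
Detected image corners:
  c0 = (75.223204, 342.795792) px
  c1 = (171.009795, 339.092437) px
  c2 = (184.894566, 209.562491) px
  c3 = (96.717612, 215.900028) px
Planar DLT: solve 8×8 A·h = b for H (H[2,2]=1):
  H  [+568.28926 -187.56741 +131.79645]
  H  [-75.07990 +666.78470 +274.06828]
  H  [-0.15362 -0.55986 +1.00000]
B = K⁻¹H; ‖b₁‖=1.283004, ‖b₂‖=1.283004; λ = 2/(‖b₁‖+‖b₂‖) = 0.779421, sign → tz>0 ⇒ λ=+0.779421
r₁ = λ·B[:,0] = (+0.99190,-0.04248,-0.11974); r₂ = λ·B[:,1] = (-0.01414,+0.89966,-0.43637)
r₃ = r₁×r₂ = (+0.12626,+0.43453,+0.89176); SVD([r₁ r₂ r₃]) → R = UVᵀ:
  R  [+0.99190 -0.01414 +0.12626]
  R  [-0.04248 +0.89966 +0.43453]
  R  [-0.11974 -0.43637 +0.89176]
t = (-0.30127, +0.03585, +0.77942) m
tr R = 2.783317; θ = arccos((tr R − 1)/2) = 0.469800 rad = 26.918°
axis k = ((R−Rᵀ)₃₂, (R−Rᵀ)₁₃, (R−Rᵀ)₂₁) / (2 sinθ) = (-0.961874, +0.271697, -0.031300)
rvec = θ·k = (-0.451889, +0.127643, -0.014705)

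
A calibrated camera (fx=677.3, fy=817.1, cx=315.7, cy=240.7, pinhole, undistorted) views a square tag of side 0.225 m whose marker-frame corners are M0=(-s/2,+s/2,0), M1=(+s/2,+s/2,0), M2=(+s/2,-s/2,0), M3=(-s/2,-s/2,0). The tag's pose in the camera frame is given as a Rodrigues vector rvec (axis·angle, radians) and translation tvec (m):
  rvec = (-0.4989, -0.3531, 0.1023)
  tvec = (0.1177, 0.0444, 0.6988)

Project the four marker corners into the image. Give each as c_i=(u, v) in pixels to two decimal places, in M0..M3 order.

Intrinsics K: fx=677.3, fy=817.1, cx=315.7, cy=240.7
Marker side s = 0.225 m; corners in marker frame (Z=0):
  M0 = (-0.1125, +0.1125, 0)
  M1 = (+0.1125, +0.1125, 0)
  M2 = (+0.1125, -0.1125, 0)
  M3 = (-0.1125, -0.1125, 0)
rvec = (-0.4989, -0.3531, 0.1023), |rvec| = θ = 0.61971 rad = 35.507°
Rodrigues: sinθ=0.58080, 1−cosθ=0.18596; R = I + sinθ·[k]× + (1−cosθ)·[k]×²:
    [+0.93456 -0.01058 -0.35564]
    [+0.18117 +0.87441 +0.45008]
    [+0.30622 -0.48506 +0.81911]
t = (0.1177, 0.0444, 0.6988) m
M0: Pc = R·M0+t = (+0.01137, +0.12239, +0.60978); u = 677.3·(+0.01137)/0.60978 + 315.7 = 328.3307, v = 817.1·(+0.12239)/0.60978 + 240.7 = 404.7007
M1: Pc = R·M1+t = (+0.22165, +0.16315, +0.67868); u = 677.3·(+0.22165)/0.67868 + 315.7 = 536.8976, v = 817.1·(+0.16315)/0.67868 + 240.7 = 437.1298
M2: Pc = R·M2+t = (+0.22403, -0.03359, +0.78782); u = 677.3·(+0.22403)/0.78782 + 315.7 = 508.3006, v = 817.1·(-0.03359)/0.78782 + 240.7 = 205.8621
M3: Pc = R·M3+t = (+0.01375, -0.07435, +0.71892); u = 677.3·(+0.01375)/0.71892 + 315.7 = 328.6557, v = 817.1·(-0.07435)/0.71892 + 240.7 = 156.1921

c0=(328.33, 404.70) c1=(536.90, 437.13) c2=(508.30, 205.86) c3=(328.66, 156.19)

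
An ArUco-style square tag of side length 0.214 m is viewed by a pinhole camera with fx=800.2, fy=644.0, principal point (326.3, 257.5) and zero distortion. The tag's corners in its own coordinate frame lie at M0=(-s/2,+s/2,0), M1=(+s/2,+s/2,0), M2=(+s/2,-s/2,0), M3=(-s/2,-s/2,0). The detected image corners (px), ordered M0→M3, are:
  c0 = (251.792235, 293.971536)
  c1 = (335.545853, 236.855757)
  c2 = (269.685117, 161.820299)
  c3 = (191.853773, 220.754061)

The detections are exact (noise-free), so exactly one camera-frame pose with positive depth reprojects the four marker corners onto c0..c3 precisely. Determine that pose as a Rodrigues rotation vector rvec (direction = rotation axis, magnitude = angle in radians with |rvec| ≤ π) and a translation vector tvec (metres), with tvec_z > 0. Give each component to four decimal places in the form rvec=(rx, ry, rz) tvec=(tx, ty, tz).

rvec=(-0.1123, 0.4242, -0.6414) tvec=(-0.1202, -0.0661, 1.4655)

Intrinsics K: fx=800.2, fy=644.0, cx=326.3, cy=257.5
Marker side s = 0.214 m; corners in marker frame (Z=0):
  M0 = (-0.1070, +0.1070, 0)
  M1 = (+0.1070, +0.1070, 0)
  M2 = (+0.1070, -0.1070, 0)
  M3 = (-0.1070, -0.1070, 0)
Detected image corners:
  c0 = (251.792235, 293.971536) px
  c1 = (335.545853, 236.855757) px
  c2 = (269.685117, 161.820299) px
  c3 = (191.853773, 220.754061) px
Planar DLT: solve 8×8 A·h = b for H (H[2,2]=1):
  H  [+314.94397 +252.29996 +260.66170]
  H  [-325.51899 +310.33666 +228.46447]
  H  [-0.23781 -0.15739 +1.00000]
B = K⁻¹H; ‖b₁‖=0.682353, ‖b₂‖=0.682353; λ = 2/(‖b₁‖+‖b₂‖) = 1.465517, sign → tz>0 ⇒ λ=+1.465517
r₁ = λ·B[:,0] = (+0.71891,-0.60142,-0.34851); r₂ = λ·B[:,1] = (+0.55613,+0.79845,-0.23066)
r₃ = r₁×r₂ = (+0.41699,-0.02799,+0.90848); SVD([r₁ r₂ r₃]) → R = UVᵀ:
  R  [+0.71891 +0.55613 +0.41699]
  R  [-0.60142 +0.79845 -0.02799]
  R  [-0.34851 -0.23066 +0.90848]
t = (-0.12021, -0.06607, +1.46552) m
tr R = 2.425839; θ = arccos((tr R − 1)/2) = 0.777143 rad = 44.527°
axis k = ((R−Rᵀ)₃₂, (R−Rᵀ)₁₃, (R−Rᵀ)₂₁) / (2 sinθ) = (-0.144506, +0.545817, -0.825349)
rvec = θ·k = (-0.112302, +0.424178, -0.641415)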